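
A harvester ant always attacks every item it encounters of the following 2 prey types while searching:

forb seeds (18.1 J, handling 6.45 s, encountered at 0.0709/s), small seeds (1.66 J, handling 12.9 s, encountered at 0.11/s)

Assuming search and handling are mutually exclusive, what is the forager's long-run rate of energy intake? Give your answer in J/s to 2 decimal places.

R = (0.0709×18.1 + 0.11×1.66) / (1 + 0.0709×6.45 + 0.11×12.9) = 1.466/2.876 = 0.5096 J/s.

0.51 J/s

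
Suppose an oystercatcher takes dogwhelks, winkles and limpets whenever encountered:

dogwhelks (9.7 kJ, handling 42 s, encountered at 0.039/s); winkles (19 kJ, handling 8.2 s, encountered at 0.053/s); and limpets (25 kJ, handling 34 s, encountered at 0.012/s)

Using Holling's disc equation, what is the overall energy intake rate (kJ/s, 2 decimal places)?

Energy encountered per unit search time: 0.039×9.7 + 0.053×19 + 0.012×25 = 1.685 kJ/s.
Handling time per unit search time: 0.039×42 + 0.053×8.2 + 0.012×34 = 2.481.
Rate = 1.685/(1 + 2.481) = 0.4842 kJ/s.

0.48 kJ/s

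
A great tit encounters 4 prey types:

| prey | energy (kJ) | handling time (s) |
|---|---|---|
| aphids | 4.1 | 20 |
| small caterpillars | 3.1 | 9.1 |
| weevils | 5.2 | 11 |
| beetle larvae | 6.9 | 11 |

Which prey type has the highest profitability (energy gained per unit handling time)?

In descending order of E/h:
beetle larvae: 6.9/11 = 0.627 kJ/s
weevils: 5.2/11 = 0.473 kJ/s
small caterpillars: 3.1/9.1 = 0.341 kJ/s
aphids: 4.1/20 = 0.205 kJ/s

beetle larvae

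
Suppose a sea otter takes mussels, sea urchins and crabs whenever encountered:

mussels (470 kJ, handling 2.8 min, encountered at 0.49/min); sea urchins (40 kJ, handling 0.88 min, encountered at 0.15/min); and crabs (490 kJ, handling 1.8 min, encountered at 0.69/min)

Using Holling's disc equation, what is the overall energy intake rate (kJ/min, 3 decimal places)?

Energy encountered per unit search time: 0.49×470 + 0.15×40 + 0.69×490 = 574.4 kJ/min.
Handling time per unit search time: 0.49×2.8 + 0.15×0.88 + 0.69×1.8 = 2.746.
Rate = 574.4/(1 + 2.746) = 153.3 kJ/min.

153.337 kJ/min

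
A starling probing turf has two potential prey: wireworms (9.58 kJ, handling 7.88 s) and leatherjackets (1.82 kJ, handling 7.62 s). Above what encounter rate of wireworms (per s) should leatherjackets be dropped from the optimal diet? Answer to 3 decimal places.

0.031 per s

At the threshold, the rate on wireworms alone equals the profitability of leatherjackets: λ·9.58/(1 + λ·7.88) = 1.82/7.62 = 0.2388.
Rearranging, λ(9.58 − 0.2388×7.88) = 0.2388, so λ = 0.2388/7.698 = 0.03103 per s.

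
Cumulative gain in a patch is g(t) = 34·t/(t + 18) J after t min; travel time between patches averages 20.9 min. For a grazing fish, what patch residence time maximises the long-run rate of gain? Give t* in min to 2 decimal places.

19.40 min

Maximise g(t)/(T+t): set derivative to zero → g'(t)(T+t) = g(t).
g'(t) = 34·18/(t + 18)². Setting 34·18/(t+18)² = 34t/[(t+18)(20.9+t)] gives 18(20.9+t) = t(t+18), so t² = 18×20.9 = 376.2.
t* = √376.2 = 19.4 min.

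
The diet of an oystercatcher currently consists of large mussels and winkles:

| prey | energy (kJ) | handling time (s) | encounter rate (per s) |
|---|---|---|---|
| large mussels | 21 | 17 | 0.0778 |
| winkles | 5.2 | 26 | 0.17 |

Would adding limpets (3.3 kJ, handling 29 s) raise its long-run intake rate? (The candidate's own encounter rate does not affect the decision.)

No

Current rate: (0.0778×21 + 0.17×5.2)/(1 + 0.0778×17 + 0.17×26) = 0.3734 kJ/s.
Profitability of limpets: 3.3/29 = 0.1138 kJ/s.
0.1138 < 0.3734, so adding limpets would lower the average — exclude it.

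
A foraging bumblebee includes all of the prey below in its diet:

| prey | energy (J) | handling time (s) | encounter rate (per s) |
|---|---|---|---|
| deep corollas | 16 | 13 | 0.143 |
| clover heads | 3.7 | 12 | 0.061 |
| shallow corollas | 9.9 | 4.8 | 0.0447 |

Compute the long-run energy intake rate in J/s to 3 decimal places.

R = Σλ_iE_i / (1 + Σλ_ih_i)
Numerator: 0.143×16 + 0.061×3.7 + 0.0447×9.9 = 2.956
Denominator: 1 + 0.143×13 + 0.061×12 + 0.0447×4.8 = 3.806
R = 2.956/3.806 = 0.7768 J/s

0.777 J/s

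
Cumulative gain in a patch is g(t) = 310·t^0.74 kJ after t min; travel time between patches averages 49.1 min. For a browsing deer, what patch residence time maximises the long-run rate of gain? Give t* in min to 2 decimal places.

Maximise g(t)/(T+t): set derivative to zero → g'(t)(T+t) = g(t).
g'(t) = 0.74·310·t^-0.26. Setting 0.74·310·t^-0.26 = 310·t^0.74/(49.1+t) gives 0.74(49.1+t) = t, so 0.26·t = 0.74×49.1.
t* = 0.74×49.1/0.26 = 139.7 min.

139.75 min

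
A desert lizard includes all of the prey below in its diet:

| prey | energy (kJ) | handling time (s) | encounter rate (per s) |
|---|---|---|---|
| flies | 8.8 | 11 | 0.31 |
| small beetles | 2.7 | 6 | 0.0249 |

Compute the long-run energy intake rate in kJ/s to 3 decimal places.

R = Σλ_iE_i / (1 + Σλ_ih_i)
Numerator: 0.31×8.8 + 0.0249×2.7 = 2.795
Denominator: 1 + 0.31×11 + 0.0249×6 = 4.559
R = 2.795/4.559 = 0.6131 kJ/s

0.613 kJ/s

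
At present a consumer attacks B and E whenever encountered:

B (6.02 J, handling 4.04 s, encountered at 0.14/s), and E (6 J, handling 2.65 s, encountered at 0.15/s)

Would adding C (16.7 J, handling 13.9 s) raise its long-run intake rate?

Intake rate on the current diet: R = (0.14×6.02 + 0.15×6) / (1 + 0.14×4.04 + 0.15×2.65) = 1.743/1.963 = 0.8878 J/s.
C: E/h = 16.7/13.9 = 1.201 J/s.
1.201 > 0.8878, so adding C raises the average — include it.

Yes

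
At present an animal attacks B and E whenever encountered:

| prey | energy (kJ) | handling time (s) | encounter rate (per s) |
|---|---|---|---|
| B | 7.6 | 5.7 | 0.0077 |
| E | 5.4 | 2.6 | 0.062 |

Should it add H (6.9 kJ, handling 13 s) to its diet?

Yes

On B and E alone, R = ΣλE/(1+Σλh) = 0.3933/1.205 = 0.3264 kJ/s.
H: E/h = 6.9/13 = 0.5308 kJ/s.
Since 0.5308 > R, including H increases the long-run rate.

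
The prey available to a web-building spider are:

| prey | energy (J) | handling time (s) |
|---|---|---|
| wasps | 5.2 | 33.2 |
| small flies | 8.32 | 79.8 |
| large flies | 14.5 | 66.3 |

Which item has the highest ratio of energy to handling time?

In descending order of E/h:
large flies: 14.5/66.3 = 0.219 J/s
wasps: 5.2/33.2 = 0.157 J/s
small flies: 8.32/79.8 = 0.104 J/s

large flies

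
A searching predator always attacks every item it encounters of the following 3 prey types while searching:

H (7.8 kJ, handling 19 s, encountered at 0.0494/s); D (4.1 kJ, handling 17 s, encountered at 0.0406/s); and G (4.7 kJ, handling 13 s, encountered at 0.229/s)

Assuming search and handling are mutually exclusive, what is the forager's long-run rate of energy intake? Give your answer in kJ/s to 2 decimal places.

R = (0.0494×7.8 + 0.0406×4.1 + 0.229×4.7) / (1 + 0.0494×19 + 0.0406×17 + 0.229×13) = 1.628/5.606 = 0.2904 kJ/s.

0.29 kJ/s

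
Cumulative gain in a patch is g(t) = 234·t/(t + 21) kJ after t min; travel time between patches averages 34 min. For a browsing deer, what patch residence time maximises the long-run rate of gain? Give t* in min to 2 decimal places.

26.72 min

Maximise g(t)/(T+t): set derivative to zero → g'(t)(T+t) = g(t).
g'(t) = 234·21/(t + 21)². Setting 234·21/(t+21)² = 234t/[(t+21)(34+t)] gives 21(34+t) = t(t+21), so t² = 21×34 = 714.
t* = √714 = 26.72 min.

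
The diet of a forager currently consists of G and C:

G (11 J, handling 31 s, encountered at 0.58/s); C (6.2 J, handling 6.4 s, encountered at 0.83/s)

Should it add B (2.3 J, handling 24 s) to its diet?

Current rate: (0.58×11 + 0.83×6.2)/(1 + 0.58×31 + 0.83×6.4) = 0.4745 J/s.
B: E/h = 2.3/24 = 0.09583 J/s.
Since 0.09583 < R, time spent handling B is better spent searching.

No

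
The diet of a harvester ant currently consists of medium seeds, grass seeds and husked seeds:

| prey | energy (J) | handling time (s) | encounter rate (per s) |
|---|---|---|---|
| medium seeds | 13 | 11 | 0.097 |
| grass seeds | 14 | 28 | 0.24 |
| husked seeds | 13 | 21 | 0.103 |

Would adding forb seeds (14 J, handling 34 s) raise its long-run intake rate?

No

On medium seeds, grass seeds and husked seeds alone, R = ΣλE/(1+Σλh) = 5.96/10.95 = 0.5443 J/s.
forb seeds: E/h = 14/34 = 0.4118 J/s.
0.4118 < 0.5443, so adding forb seeds would lower the average — exclude it.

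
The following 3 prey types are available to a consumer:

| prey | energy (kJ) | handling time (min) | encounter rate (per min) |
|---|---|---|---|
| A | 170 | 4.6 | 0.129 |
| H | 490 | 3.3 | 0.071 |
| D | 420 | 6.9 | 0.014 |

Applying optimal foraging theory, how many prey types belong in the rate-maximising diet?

Profitabilities (E/h, kJ/min): H 148, D 60.9, A 37. Add prey in this order while the next type's profitability exceeds the intake rate on those already taken.
Rate on top 1: 28.19. D: 60.9 > 28.19 → include.
Rate on top 2: 30.56. A: 37 > 30.56 → include.
Optimal diet: H, D, A — 3 of 3 types.

3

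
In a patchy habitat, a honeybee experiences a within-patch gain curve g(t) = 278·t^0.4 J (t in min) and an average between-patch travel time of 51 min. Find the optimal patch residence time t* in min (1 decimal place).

34.0 min

Optimal t* satisfies g'(t*) = g(t*)/(T + t*).
g'(t) = 0.4·278·t^-0.6. Setting 0.4·278·t^-0.6 = 278·t^0.4/(51+t) gives 0.4(51+t) = t, so 0.60·t = 0.4×51.
t* = 0.4×51/0.60 = 34 min.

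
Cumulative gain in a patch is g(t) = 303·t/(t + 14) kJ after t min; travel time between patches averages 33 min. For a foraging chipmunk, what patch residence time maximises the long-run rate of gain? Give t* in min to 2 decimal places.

21.49 min

Maximise g(t)/(T+t): set derivative to zero → g'(t)(T+t) = g(t).
g'(t) = 303·14/(t + 14)². Setting 303·14/(t+14)² = 303t/[(t+14)(33+t)] gives 14(33+t) = t(t+14), so t² = 14×33 = 462.
t* = √462 = 21.49 min.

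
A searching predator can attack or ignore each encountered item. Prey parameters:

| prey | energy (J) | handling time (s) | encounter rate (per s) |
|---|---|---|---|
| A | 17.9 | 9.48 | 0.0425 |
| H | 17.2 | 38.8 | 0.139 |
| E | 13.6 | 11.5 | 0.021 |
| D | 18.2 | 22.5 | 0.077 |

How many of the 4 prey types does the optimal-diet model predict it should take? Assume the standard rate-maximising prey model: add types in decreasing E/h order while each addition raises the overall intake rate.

3

Rank by E/h (J/s): A 1.89, E 1.18, D 0.809, H 0.443. Include each in turn until the next type's E/h falls below the running intake rate.
Rate on top 1: 0.5423. E: 1.18 > 0.5423 → include.
Rate on top 2: 0.6363. D: 0.809 > 0.6363 → include.
Rate on top 3: 0.7249. H: 0.443 < 0.7249 → exclude; stop.
Optimal diet: A, E, D — 3 of 4 types.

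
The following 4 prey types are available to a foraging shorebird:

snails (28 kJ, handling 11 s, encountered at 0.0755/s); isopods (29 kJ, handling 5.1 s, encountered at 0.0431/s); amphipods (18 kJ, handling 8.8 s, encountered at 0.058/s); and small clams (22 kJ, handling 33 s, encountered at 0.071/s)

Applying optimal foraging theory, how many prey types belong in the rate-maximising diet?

3

Rank by E/h (kJ/s): isopods 5.69, snails 2.55, amphipods 2.05, small clams 0.667. Include each in turn until the next type's E/h falls below the running intake rate.
Rate on top 1: 1.025. snails: 2.55 > 1.025 → include.
Rate on top 2: 1.641. amphipods: 2.05 > 1.641 → include.
Rate on top 3: 1.721. small clams: 0.667 < 1.721 → exclude; stop.
Optimal diet: isopods, snails, amphipods — 3 of 4 types.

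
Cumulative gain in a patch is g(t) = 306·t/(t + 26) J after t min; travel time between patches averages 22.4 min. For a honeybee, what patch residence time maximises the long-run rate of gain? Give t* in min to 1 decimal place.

By the marginal value theorem, leave when the instantaneous gain rate g'(t) equals the habitat-wide average g(t)/(T + t).
g'(t) = 306·26/(t + 26)². Setting 306·26/(t+26)² = 306t/[(t+26)(22.4+t)] gives 26(22.4+t) = t(t+26), so t² = 26×22.4 = 582.4.
t* = √582.4 = 24.13 min.

24.1 min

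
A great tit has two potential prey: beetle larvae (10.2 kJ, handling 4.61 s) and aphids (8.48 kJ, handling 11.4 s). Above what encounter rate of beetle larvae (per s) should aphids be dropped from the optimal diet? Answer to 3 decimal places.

Drop aphids once their profitability E₂/h₂ falls below the rate achievable on beetle larvae alone: E₂/h₂ = λE₁/(1 + λh₁).
Solve for λ: λE₁h₂ = E₂(1 + λh₁) → λ(E₁h₂ − E₂h₁) = E₂ → λ = E₂/(E₁h₂ − E₂h₁).
λ = 8.48/(10.2×11.4 − 8.48×4.61) = 8.48/77.19 = 0.1099 per s.

0.110 per s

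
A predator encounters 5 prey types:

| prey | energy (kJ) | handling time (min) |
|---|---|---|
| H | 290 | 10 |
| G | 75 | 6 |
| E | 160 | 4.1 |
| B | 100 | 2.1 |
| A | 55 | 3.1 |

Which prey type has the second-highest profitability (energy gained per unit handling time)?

E

In descending order of E/h:
B: 100/2.1 = 47.6 kJ/min
E: 160/4.1 = 39 kJ/min
H: 290/10 = 29 kJ/min
A: 55/3.1 = 17.7 kJ/min
G: 75/6 = 12.5 kJ/min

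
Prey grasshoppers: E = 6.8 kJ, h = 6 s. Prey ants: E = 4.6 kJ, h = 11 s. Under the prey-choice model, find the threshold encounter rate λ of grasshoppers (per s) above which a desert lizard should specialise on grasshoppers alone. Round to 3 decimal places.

0.097 per s

At the threshold, the rate on grasshoppers alone equals the profitability of ants: λ·6.8/(1 + λ·6) = 4.6/11 = 0.4182.
Rearranging, λ(6.8 − 0.4182×6) = 0.4182, so λ = 0.4182/4.291 = 0.09746 per s.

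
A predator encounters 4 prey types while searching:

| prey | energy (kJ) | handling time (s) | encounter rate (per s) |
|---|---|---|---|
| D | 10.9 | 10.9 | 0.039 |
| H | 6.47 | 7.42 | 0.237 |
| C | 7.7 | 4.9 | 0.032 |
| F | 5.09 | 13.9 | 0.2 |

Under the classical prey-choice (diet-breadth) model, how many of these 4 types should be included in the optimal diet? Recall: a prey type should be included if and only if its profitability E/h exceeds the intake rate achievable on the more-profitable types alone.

3

Rank by E/h (kJ/s): C 1.57, D 1, H 0.872, F 0.366. Include each in turn until the next type's E/h falls below the running intake rate.
Rate on top 1: 0.213. D: 1 > 0.213 → include.
Rate on top 2: 0.4245. H: 0.872 > 0.4245 → include.
Rate on top 3: 0.6601. F: 0.366 < 0.6601 → exclude; stop.
Optimal diet: C, D, H — 3 of 4 types.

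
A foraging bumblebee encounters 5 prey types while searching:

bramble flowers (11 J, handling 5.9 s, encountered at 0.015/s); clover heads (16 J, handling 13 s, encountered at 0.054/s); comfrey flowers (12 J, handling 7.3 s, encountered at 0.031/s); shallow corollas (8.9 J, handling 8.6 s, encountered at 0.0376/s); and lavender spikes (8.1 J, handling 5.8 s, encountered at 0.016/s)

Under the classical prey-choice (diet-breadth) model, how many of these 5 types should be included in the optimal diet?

E/h in descending order: bramble flowers 1.86, comfrey flowers 1.64, lavender spikes 1.4, clover heads 1.23, shallow corollas 1.03 J/s. The optimal diet is the largest prefix of this list for which every included type satisfies E_i/h_i > R on the types above it.
Rate on top 1: 0.1516. comfrey flowers: 1.64 > 0.1516 → include.
Rate on top 2: 0.4084. lavender spikes: 1.4 > 0.4084 → include.
Rate on top 3: 0.4736. clover heads: 1.23 > 0.4736 → include.
Rate on top 4: 0.7255. shallow corollas: 1.03 > 0.7255 → include.
Optimal diet: bramble flowers, comfrey flowers, lavender spikes, clover heads, shallow corollas — 5 of 5 types.

5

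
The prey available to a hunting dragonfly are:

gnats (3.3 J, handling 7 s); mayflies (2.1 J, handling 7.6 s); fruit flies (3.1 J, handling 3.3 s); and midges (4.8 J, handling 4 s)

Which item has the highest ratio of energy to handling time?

Profitability E/h (J/s): gnats = 3.3/7 = 0.471, mayflies = 2.1/7.6 = 0.276, fruit flies = 3.1/3.3 = 0.939, midges = 4.8/4 = 1.2.
Ranked: midges > fruit flies > gnats > mayflies.

midges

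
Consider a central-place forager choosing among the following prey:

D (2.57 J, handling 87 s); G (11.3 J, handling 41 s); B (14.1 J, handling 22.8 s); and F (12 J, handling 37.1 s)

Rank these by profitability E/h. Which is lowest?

In descending order of E/h:
B: 14.1/22.8 = 0.618 J/s
F: 12/37.1 = 0.323 J/s
G: 11.3/41 = 0.276 J/s
D: 2.57/87 = 0.0295 J/s

D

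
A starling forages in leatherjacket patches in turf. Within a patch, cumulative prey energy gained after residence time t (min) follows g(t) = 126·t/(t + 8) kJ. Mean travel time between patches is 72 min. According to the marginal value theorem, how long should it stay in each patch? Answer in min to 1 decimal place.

24.0 min

Maximise g(t)/(T+t): set derivative to zero → g'(t)(T+t) = g(t).
g'(t) = 126·8/(t + 8)². Setting 126·8/(t+8)² = 126t/[(t+8)(72+t)] gives 8(72+t) = t(t+8), so t² = 8×72 = 576.
t* = √576 = 24 min.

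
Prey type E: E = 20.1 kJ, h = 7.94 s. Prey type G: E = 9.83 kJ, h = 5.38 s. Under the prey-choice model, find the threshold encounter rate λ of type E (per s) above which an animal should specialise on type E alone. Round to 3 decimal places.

0.327 per s

Drop type G once their profitability E₂/h₂ falls below the rate achievable on type E alone: E₂/h₂ = λE₁/(1 + λh₁).
Solve for λ: λE₁h₂ = E₂(1 + λh₁) → λ(E₁h₂ − E₂h₁) = E₂ → λ = E₂/(E₁h₂ − E₂h₁).
λ = 9.83/(20.1×5.38 − 9.83×7.94) = 9.83/30.09 = 0.3267 per s.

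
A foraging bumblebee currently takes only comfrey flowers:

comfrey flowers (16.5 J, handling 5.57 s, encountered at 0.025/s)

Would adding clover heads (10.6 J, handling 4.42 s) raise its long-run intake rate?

Yes

Intake rate on the current diet: R = (0.025×16.5) / (1 + 0.025×5.57) = 0.4125/1.139 = 0.3621 J/s.
Profitability of clover heads: 10.6/4.42 = 2.398 J/s.
Since 2.398 > R, including clover heads increases the long-run rate.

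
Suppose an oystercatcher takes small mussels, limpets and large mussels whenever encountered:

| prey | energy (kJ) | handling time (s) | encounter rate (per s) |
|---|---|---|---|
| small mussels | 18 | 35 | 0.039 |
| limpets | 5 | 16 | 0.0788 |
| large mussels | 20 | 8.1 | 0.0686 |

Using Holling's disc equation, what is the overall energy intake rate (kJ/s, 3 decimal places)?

0.590 kJ/s

R = (0.039×18 + 0.0788×5 + 0.0686×20) / (1 + 0.039×35 + 0.0788×16 + 0.0686×8.1) = 2.468/4.181 = 0.5902 kJ/s.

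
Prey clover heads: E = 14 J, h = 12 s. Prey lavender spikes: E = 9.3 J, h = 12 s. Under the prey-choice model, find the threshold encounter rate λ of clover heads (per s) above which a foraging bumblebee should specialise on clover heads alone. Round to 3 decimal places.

Drop lavender spikes once their profitability E₂/h₂ falls below the rate achievable on clover heads alone: E₂/h₂ = λE₁/(1 + λh₁).
Solve for λ: λE₁h₂ = E₂(1 + λh₁) → λ(E₁h₂ − E₂h₁) = E₂ → λ = E₂/(E₁h₂ − E₂h₁).
λ = 9.3/(14×12 − 9.3×12) = 9.3/56.4 = 0.1649 per s.

0.165 per s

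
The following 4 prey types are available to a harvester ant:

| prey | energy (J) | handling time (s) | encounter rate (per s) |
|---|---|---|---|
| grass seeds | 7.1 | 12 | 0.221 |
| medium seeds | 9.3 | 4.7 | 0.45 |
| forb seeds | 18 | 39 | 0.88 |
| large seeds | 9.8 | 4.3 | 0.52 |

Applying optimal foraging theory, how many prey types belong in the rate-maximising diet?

Rank by E/h (J/s): large seeds 2.28, medium seeds 1.98, grass seeds 0.592, forb seeds 0.462. Include each in turn until the next type's E/h falls below the running intake rate.
Rate on top 1: 1.575. medium seeds: 1.98 > 1.575 → include.
Rate on top 2: 1.734. grass seeds: 0.592 < 1.734 → exclude; stop.
Optimal diet: large seeds, medium seeds — 2 of 4 types.

2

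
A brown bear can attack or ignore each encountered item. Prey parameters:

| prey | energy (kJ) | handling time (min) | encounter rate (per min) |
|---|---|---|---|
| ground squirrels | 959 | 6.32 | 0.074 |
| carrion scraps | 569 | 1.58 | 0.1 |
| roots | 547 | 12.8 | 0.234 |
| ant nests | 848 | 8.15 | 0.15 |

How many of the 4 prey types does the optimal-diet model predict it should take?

Rank by E/h (kJ/min): carrion scraps 360, ground squirrels 152, ant nests 104, roots 42.7. Include each in turn until the next type's E/h falls below the running intake rate.
Rate on top 1: 49.14. ground squirrels: 152 > 49.14 → include.
Rate on top 2: 78.65. ant nests: 104 > 78.65 → include.
Rate on top 3: 89.55. roots: 42.7 < 89.55 → exclude; stop.
Optimal diet: carrion scraps, ground squirrels, ant nests — 3 of 4 types.

3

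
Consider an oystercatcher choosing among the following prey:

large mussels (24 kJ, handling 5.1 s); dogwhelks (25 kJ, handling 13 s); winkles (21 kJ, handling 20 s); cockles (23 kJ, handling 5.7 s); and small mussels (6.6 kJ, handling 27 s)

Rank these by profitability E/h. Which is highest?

large mussels

In descending order of E/h:
large mussels: 24/5.1 = 4.71 kJ/s
cockles: 23/5.7 = 4.04 kJ/s
dogwhelks: 25/13 = 1.92 kJ/s
winkles: 21/20 = 1.05 kJ/s
small mussels: 6.6/27 = 0.244 kJ/s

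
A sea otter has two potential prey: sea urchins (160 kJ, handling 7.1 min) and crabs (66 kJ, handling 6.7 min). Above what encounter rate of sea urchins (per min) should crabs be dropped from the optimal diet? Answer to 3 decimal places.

Drop crabs once their profitability E₂/h₂ falls below the rate achievable on sea urchins alone: E₂/h₂ = λE₁/(1 + λh₁).
Solve for λ: λE₁h₂ = E₂(1 + λh₁) → λ(E₁h₂ − E₂h₁) = E₂ → λ = E₂/(E₁h₂ − E₂h₁).
λ = 66/(160×6.7 − 66×7.1) = 66/603.4 = 0.1094 per min.

0.109 per min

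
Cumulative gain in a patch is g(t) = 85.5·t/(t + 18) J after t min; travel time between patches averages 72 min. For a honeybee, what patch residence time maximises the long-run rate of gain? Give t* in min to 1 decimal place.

Maximise g(t)/(T+t): set derivative to zero → g'(t)(T+t) = g(t).
g'(t) = 85.5·18/(t + 18)². Setting 85.5·18/(t+18)² = 85.5t/[(t+18)(72+t)] gives 18(72+t) = t(t+18), so t² = 18×72 = 1296.
t* = √1296 = 36 min.

36.0 min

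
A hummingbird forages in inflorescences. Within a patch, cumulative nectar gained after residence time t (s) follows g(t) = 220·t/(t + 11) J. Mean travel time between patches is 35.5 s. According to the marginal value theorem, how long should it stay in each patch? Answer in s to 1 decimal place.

Optimal t* satisfies g'(t*) = g(t*)/(T + t*).
g'(t) = 220·11/(t + 11)². Setting 220·11/(t+11)² = 220t/[(t+11)(35.5+t)] gives 11(35.5+t) = t(t+11), so t² = 11×35.5 = 390.5.
t* = √390.5 = 19.76 s.

19.8 s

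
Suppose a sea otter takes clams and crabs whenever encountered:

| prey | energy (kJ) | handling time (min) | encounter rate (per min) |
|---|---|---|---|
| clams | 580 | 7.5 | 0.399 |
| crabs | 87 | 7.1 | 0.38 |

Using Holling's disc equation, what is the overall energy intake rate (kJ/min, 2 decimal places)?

R = (0.399×580 + 0.38×87) / (1 + 0.399×7.5 + 0.38×7.1) = 264.5/6.691 = 39.53 kJ/min.

39.53 kJ/min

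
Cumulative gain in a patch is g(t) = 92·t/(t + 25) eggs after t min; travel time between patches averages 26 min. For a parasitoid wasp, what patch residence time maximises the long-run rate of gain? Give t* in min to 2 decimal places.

Optimal t* satisfies g'(t*) = g(t*)/(T + t*).
g'(t) = 92·25/(t + 25)². Setting 92·25/(t+25)² = 92t/[(t+25)(26+t)] gives 25(26+t) = t(t+25), so t² = 25×26 = 650.
t* = √650 = 25.5 min.

25.50 min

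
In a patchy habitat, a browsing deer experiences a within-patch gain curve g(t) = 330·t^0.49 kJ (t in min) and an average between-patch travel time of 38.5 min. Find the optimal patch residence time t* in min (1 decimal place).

By the marginal value theorem, leave when the instantaneous gain rate g'(t) equals the habitat-wide average g(t)/(T + t).
g'(t) = 0.49·330·t^-0.51. Setting 0.49·330·t^-0.51 = 330·t^0.49/(38.5+t) gives 0.49(38.5+t) = t, so 0.51·t = 0.49×38.5.
t* = 0.49×38.5/0.51 = 36.99 min.

37.0 min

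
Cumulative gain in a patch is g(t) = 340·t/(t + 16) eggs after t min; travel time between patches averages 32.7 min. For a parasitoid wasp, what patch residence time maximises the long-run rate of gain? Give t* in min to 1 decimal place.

Maximise g(t)/(T+t): set derivative to zero → g'(t)(T+t) = g(t).
g'(t) = 340·16/(t + 16)². Setting 340·16/(t+16)² = 340t/[(t+16)(32.7+t)] gives 16(32.7+t) = t(t+16), so t² = 16×32.7 = 523.2.
t* = √523.2 = 22.87 min.

22.9 min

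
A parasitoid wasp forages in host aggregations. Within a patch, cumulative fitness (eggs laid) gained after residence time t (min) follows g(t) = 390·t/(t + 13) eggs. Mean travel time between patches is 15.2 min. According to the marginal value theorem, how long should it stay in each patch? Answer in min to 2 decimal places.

Maximise g(t)/(T+t): set derivative to zero → g'(t)(T+t) = g(t).
g'(t) = 390·13/(t + 13)². Setting 390·13/(t+13)² = 390t/[(t+13)(15.2+t)] gives 13(15.2+t) = t(t+13), so t² = 13×15.2 = 197.6.
t* = √197.6 = 14.06 min.

14.06 min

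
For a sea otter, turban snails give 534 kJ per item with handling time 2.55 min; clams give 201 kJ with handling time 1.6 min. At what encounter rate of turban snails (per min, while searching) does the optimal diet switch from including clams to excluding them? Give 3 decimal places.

Drop clams once their profitability E₂/h₂ falls below the rate achievable on turban snails alone: E₂/h₂ = λE₁/(1 + λh₁).
Solve for λ: λE₁h₂ = E₂(1 + λh₁) → λ(E₁h₂ − E₂h₁) = E₂ → λ = E₂/(E₁h₂ − E₂h₁).
λ = 201/(534×1.6 − 201×2.55) = 201/341.9 = 0.588 per min.

0.588 per min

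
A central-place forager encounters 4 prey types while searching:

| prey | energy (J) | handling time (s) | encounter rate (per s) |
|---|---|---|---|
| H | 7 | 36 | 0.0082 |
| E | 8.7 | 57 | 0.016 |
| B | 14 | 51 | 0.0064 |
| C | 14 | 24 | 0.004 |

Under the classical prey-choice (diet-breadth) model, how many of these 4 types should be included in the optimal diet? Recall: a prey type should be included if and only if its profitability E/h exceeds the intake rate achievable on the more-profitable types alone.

4

Rank by E/h (J/s): C 0.583, B 0.275, H 0.194, E 0.153. Include each in turn until the next type's E/h falls below the running intake rate.
Rate on top 1: 0.05109. B: 0.275 > 0.05109 → include.
Rate on top 2: 0.1024. H: 0.194 > 0.1024 → include.
Rate on top 3: 0.1182. E: 0.153 > 0.1182 → include.
Optimal diet: C, B, H, E — 4 of 4 types.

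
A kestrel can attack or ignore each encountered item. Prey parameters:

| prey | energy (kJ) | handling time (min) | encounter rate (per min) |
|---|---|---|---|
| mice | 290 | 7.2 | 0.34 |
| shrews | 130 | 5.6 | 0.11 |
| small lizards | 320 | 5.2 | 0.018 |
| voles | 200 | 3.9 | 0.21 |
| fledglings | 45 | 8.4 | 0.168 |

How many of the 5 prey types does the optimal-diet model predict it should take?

3

Rank by E/h (kJ/min): small lizards 61.5, voles 51.3, mice 40.3, shrews 23.2, fledglings 5.36. Include each in turn until the next type's E/h falls below the running intake rate.
Rate on top 1: 5.267. voles: 51.3 > 5.267 → include.
Rate on top 2: 24.97. mice: 40.3 > 24.97 → include.
Rate on top 3: 33.56. shrews: 23.2 < 33.56 → exclude; stop.
Optimal diet: small lizards, voles, mice — 3 of 5 types.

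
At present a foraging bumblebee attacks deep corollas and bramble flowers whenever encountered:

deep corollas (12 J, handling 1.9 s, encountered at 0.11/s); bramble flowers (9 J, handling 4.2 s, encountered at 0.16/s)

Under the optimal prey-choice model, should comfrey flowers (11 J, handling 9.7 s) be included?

No

On deep corollas and bramble flowers alone, R = ΣλE/(1+Σλh) = 2.76/1.881 = 1.467 J/s.
Profitability of comfrey flowers: 11/9.7 = 1.134 J/s.
1.134 < 1.467, so adding comfrey flowers would lower the average — exclude it.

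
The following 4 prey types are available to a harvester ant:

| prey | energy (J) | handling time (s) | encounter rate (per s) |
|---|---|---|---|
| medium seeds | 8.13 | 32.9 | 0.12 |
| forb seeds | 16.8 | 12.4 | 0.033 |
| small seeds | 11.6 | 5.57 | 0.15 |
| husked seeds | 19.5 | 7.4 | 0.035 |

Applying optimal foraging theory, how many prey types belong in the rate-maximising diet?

3

Rank by E/h (J/s): husked seeds 2.64, small seeds 2.08, forb seeds 1.35, medium seeds 0.247. Include each in turn until the next type's E/h falls below the running intake rate.
Rate on top 1: 0.5421. small seeds: 2.08 > 0.5421 → include.
Rate on top 2: 1.157. forb seeds: 1.35 > 1.157 → include.
Rate on top 3: 1.189. medium seeds: 0.247 < 1.189 → exclude; stop.
Optimal diet: husked seeds, small seeds, forb seeds — 3 of 4 types.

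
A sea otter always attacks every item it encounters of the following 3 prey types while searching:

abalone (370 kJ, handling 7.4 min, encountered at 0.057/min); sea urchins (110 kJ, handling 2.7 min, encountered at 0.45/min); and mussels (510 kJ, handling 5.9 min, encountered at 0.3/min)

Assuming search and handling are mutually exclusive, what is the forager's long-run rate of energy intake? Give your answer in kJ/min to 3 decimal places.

50.737 kJ/min

R = (0.057×370 + 0.45×110 + 0.3×510) / (1 + 0.057×7.4 + 0.45×2.7 + 0.3×5.9) = 223.6/4.407 = 50.74 kJ/min.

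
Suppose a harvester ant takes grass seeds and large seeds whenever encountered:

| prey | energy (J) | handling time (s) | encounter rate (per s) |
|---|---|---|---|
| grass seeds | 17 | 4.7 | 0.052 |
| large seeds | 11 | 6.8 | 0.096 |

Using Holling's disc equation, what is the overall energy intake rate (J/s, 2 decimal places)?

R = Σλ_iE_i / (1 + Σλ_ih_i)
Numerator: 0.052×17 + 0.096×11 = 1.94
Denominator: 1 + 0.052×4.7 + 0.096×6.8 = 1.897
R = 1.94/1.897 = 1.023 J/s

1.02 J/s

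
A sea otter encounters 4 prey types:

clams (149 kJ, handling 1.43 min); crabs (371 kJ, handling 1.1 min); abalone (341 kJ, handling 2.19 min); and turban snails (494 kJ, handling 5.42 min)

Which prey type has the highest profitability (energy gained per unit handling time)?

In descending order of E/h:
crabs: 371/1.1 = 337 kJ/min
abalone: 341/2.19 = 156 kJ/min
clams: 149/1.43 = 104 kJ/min
turban snails: 494/5.42 = 91.1 kJ/min

crabs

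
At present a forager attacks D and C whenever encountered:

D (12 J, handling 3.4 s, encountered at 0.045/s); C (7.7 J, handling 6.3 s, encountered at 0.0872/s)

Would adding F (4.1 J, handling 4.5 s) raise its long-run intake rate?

Yes

On D and C alone, R = ΣλE/(1+Σλh) = 1.211/1.702 = 0.7116 J/s.
F: E/h = 4.1/4.5 = 0.9111 J/s.
Since 0.9111 > R, including F increases the long-run rate.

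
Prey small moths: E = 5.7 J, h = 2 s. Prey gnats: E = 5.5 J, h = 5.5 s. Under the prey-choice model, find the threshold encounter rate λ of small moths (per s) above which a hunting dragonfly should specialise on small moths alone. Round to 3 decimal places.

0.270 per s

Drop gnats once their profitability E₂/h₂ falls below the rate achievable on small moths alone: E₂/h₂ = λE₁/(1 + λh₁).
Solve for λ: λE₁h₂ = E₂(1 + λh₁) → λ(E₁h₂ − E₂h₁) = E₂ → λ = E₂/(E₁h₂ − E₂h₁).
λ = 5.5/(5.7×5.5 − 5.5×2) = 5.5/20.35 = 0.2703 per s.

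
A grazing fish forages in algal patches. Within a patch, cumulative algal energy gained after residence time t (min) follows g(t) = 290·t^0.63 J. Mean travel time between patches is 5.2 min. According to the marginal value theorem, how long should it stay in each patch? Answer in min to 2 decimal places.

8.85 min

Optimal t* satisfies g'(t*) = g(t*)/(T + t*).
g'(t) = 0.63·290·t^-0.37. Setting 0.63·290·t^-0.37 = 290·t^0.63/(5.2+t) gives 0.63(5.2+t) = t, so 0.37·t = 0.63×5.2.
t* = 0.63×5.2/0.37 = 8.854 min.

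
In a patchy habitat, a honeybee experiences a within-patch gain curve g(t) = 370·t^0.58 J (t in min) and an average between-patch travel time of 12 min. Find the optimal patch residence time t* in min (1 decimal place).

16.6 min

By the marginal value theorem, leave when the instantaneous gain rate g'(t) equals the habitat-wide average g(t)/(T + t).
g'(t) = 0.58·370·t^-0.42. Setting 0.58·370·t^-0.42 = 370·t^0.58/(12+t) gives 0.58(12+t) = t, so 0.42·t = 0.58×12.
t* = 0.58×12/0.42 = 16.57 min.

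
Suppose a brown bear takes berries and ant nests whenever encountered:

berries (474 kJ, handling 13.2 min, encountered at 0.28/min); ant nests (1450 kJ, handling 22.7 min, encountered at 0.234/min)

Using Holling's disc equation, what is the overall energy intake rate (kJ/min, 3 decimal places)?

47.165 kJ/min

R = (0.28×474 + 0.234×1450) / (1 + 0.28×13.2 + 0.234×22.7) = 472/10.01 = 47.17 kJ/min.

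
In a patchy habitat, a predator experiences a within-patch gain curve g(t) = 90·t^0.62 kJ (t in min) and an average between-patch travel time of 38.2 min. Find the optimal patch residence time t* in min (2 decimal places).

Maximise g(t)/(T+t): set derivative to zero → g'(t)(T+t) = g(t).
g'(t) = 0.62·90·t^-0.38. Setting 0.62·90·t^-0.38 = 90·t^0.62/(38.2+t) gives 0.62(38.2+t) = t, so 0.38·t = 0.62×38.2.
t* = 0.62×38.2/0.38 = 62.33 min.

62.33 min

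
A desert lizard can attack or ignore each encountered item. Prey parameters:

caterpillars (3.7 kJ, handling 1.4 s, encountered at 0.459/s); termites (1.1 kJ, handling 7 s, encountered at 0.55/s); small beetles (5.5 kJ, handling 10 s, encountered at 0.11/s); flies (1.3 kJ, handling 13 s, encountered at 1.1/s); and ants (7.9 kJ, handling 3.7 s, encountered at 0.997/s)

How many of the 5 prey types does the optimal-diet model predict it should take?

Profitabilities (E/h, kJ/s): caterpillars 2.64, ants 2.14, small beetles 0.55, termites 0.157, flies 0.1. Add prey in this order while the next type's profitability exceeds the intake rate on those already taken.
Rate on top 1: 1.034. ants: 2.14 > 1.034 → include.
Rate on top 2: 1.796. small beetles: 0.55 < 1.796 → exclude; stop.
Optimal diet: caterpillars, ants — 2 of 5 types.

2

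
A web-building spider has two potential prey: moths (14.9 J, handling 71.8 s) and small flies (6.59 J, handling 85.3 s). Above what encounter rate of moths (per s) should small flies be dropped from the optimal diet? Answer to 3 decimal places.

0.008 per s

The zero-one rule: include small flies iff E₂/h₂ > λE₁/(1+λh₁). Equality gives the switch point.
λE₁h₂ = E₂ + λE₂h₁ ⇒ λ = E₂/(E₁h₂ − E₂h₁) = 6.59/(1271 − 473.2) = 0.00826 per s.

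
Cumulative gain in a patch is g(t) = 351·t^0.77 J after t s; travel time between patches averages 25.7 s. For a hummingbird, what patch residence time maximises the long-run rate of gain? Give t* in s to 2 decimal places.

By the marginal value theorem, leave when the instantaneous gain rate g'(t) equals the habitat-wide average g(t)/(T + t).
g'(t) = 0.77·351·t^-0.23. Setting 0.77·351·t^-0.23 = 351·t^0.77/(25.7+t) gives 0.77(25.7+t) = t, so 0.23·t = 0.77×25.7.
t* = 0.77×25.7/0.23 = 86.04 s.

86.04 s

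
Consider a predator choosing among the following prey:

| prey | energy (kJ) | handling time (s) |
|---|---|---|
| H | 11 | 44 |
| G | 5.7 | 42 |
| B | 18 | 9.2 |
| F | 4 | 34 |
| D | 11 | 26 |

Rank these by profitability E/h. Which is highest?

Profitability E/h (kJ/s): H = 11/44 = 0.25, G = 5.7/42 = 0.136, B = 18/9.2 = 1.96, F = 4/34 = 0.118, D = 11/26 = 0.423.
Ranked: B > D > H > G > F.

B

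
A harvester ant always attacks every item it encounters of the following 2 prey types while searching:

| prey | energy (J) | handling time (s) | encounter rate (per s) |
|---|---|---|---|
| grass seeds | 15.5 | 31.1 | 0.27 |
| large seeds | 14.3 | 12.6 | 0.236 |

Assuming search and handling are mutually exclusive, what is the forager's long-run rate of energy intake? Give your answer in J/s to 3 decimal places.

0.611 J/s

R = (0.27×15.5 + 0.236×14.3) / (1 + 0.27×31.1 + 0.236×12.6) = 7.56/12.37 = 0.6111 J/s.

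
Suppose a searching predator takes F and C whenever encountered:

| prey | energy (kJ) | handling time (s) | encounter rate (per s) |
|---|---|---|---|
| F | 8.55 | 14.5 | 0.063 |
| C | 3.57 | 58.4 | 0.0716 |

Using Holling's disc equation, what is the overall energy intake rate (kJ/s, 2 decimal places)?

Energy encountered per unit search time: 0.063×8.55 + 0.0716×3.57 = 0.7943 kJ/s.
Handling time per unit search time: 0.063×14.5 + 0.0716×58.4 = 5.095.
Rate = 0.7943/(1 + 5.095) = 0.1303 kJ/s.

0.13 kJ/s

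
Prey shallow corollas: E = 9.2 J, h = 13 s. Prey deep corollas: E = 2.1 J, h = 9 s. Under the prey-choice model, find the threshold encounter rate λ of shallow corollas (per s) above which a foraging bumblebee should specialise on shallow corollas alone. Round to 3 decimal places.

0.038 per s

At the threshold, the rate on shallow corollas alone equals the profitability of deep corollas: λ·9.2/(1 + λ·13) = 2.1/9 = 0.2333.
Rearranging, λ(9.2 − 0.2333×13) = 0.2333, so λ = 0.2333/6.167 = 0.03784 per s.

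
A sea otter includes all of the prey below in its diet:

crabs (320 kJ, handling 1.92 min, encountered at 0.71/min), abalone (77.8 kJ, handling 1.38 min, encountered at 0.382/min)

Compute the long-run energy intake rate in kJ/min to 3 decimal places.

88.888 kJ/min

Energy encountered per unit search time: 0.71×320 + 0.382×77.8 = 256.9 kJ/min.
Handling time per unit search time: 0.71×1.92 + 0.382×1.38 = 1.89.
Rate = 256.9/(1 + 1.89) = 88.89 kJ/min.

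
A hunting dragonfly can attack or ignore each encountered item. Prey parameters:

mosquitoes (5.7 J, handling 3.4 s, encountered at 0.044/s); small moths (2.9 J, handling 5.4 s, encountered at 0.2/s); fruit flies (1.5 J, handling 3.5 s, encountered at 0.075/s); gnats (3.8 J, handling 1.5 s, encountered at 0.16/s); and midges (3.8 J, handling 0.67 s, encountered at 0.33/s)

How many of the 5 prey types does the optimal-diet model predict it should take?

Profitabilities (E/h, J/s): midges 5.67, gnats 2.53, mosquitoes 1.68, small moths 0.537, fruit flies 0.429. Add prey in this order while the next type's profitability exceeds the intake rate on those already taken.
Rate on top 1: 1.027. gnats: 2.53 > 1.027 → include.
Rate on top 2: 1.274. mosquitoes: 1.68 > 1.274 → include.
Rate on top 3: 1.312. small moths: 0.537 < 1.312 → exclude; stop.
Optimal diet: midges, gnats, mosquitoes — 3 of 5 types.

3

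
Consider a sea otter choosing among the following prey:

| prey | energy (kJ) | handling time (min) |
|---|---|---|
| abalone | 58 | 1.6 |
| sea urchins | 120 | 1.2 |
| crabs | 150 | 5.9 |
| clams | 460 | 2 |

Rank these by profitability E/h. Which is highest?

In descending order of E/h:
clams: 460/2 = 230 kJ/min
sea urchins: 120/1.2 = 100 kJ/min
abalone: 58/1.6 = 36.2 kJ/min
crabs: 150/5.9 = 25.4 kJ/min

clams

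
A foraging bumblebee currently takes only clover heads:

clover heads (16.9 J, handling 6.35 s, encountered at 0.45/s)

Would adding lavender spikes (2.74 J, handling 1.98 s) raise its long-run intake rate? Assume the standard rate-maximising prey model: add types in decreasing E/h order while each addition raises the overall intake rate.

Current rate: (0.45×16.9)/(1 + 0.45×6.35) = 1.971 J/s.
Profitability of lavender spikes: 2.74/1.98 = 1.384 J/s.
Since 1.384 < R, time spent handling lavender spikes is better spent searching.

No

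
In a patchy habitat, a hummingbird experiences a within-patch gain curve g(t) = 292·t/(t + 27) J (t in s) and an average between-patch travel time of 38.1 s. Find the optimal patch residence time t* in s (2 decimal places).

Maximise g(t)/(T+t): set derivative to zero → g'(t)(T+t) = g(t).
g'(t) = 292·27/(t + 27)². Setting 292·27/(t+27)² = 292t/[(t+27)(38.1+t)] gives 27(38.1+t) = t(t+27), so t² = 27×38.1 = 1029.
t* = √1029 = 32.07 s.

32.07 s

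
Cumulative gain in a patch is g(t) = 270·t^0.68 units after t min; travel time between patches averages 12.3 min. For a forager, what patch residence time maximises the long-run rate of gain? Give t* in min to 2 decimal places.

Optimal t* satisfies g'(t*) = g(t*)/(T + t*).
g'(t) = 0.68·270·t^-0.32. Setting 0.68·270·t^-0.32 = 270·t^0.68/(12.3+t) gives 0.68(12.3+t) = t, so 0.32·t = 0.68×12.3.
t* = 0.68×12.3/0.32 = 26.14 min.

26.14 min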